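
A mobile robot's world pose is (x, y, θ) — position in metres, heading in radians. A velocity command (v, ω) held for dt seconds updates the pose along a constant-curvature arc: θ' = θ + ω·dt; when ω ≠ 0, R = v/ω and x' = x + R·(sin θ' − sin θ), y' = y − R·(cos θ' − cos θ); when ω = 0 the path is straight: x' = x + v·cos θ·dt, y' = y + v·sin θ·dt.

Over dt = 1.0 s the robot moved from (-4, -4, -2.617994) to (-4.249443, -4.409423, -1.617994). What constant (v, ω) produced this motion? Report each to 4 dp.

v = 0.5000, ω = 1.0000

Δθ = -1.617994 − -2.617994 = 1.000000
ω = Δθ/dt = 1.000000/1.0 = 1.0000
R = −Δy/(cos θ' − cos θ) = 0.5000
v = R·ω = 0.5000·1.0000 = 0.5000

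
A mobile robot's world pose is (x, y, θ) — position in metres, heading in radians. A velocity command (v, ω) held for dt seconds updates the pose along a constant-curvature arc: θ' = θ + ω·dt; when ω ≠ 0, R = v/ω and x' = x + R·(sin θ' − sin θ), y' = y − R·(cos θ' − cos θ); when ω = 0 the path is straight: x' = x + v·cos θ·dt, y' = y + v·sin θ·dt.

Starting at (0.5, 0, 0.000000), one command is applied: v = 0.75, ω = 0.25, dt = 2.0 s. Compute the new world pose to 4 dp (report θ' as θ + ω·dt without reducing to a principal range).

(1.9383, 0.3673, 0.5000)

θ' = 0.0000 + 0.25·2.0 = 0.5000
R = v/ω = 0.75/0.25 = 3.0000
x' = 0.5 + 3.0000·(sin 0.5000 − sin 0.0000) = 1.9383
y' = 0 − 3.0000·(cos 0.5000 − cos 0.0000) = 0.3673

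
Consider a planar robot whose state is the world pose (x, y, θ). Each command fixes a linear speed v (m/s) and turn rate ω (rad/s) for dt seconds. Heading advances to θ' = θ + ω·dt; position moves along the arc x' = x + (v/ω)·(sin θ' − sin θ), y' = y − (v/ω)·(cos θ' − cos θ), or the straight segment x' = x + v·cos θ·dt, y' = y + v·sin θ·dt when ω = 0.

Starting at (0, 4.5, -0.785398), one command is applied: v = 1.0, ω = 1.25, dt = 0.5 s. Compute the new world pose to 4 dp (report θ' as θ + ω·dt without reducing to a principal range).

(0.4379, 4.2760, -0.1604)

θ' = -0.7854 + 1.25·0.5 = -0.1604
R = v/ω = 1.0/1.25 = 0.8000
x' = 0 + 0.8000·(sin -0.1604 − sin -0.7854) = 0.4379
y' = 4.5 − 0.8000·(cos -0.1604 − cos -0.7854) = 4.2760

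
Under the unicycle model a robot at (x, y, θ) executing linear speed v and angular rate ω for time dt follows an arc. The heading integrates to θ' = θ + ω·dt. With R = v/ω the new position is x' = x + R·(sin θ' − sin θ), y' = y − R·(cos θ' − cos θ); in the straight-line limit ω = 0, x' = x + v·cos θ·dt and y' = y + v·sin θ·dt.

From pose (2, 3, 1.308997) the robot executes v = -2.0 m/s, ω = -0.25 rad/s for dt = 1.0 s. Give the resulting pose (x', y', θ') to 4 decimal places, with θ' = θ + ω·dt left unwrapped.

(1.2475, 1.1526, 1.0590)

θ' = 1.3090 + -0.25·1.0 = 1.0590
R = v/ω = -2.0/-0.25 = 8.0000
x' = 2 + 8.0000·(sin 1.0590 − sin 1.3090) = 1.2475
y' = 3 − 8.0000·(cos 1.0590 − cos 1.3090) = 1.1526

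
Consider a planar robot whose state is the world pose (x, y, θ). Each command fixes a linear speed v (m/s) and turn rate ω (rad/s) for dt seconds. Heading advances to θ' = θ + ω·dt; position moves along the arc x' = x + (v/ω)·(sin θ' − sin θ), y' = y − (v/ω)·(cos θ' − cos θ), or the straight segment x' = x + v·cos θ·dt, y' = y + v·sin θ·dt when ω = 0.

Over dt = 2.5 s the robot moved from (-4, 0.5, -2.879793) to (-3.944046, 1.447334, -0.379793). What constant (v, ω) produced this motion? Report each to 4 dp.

Δθ = -0.379793 − -2.879793 = 2.500000
ω = Δθ/dt = 2.500000/2.5 = 1.0000
R = −Δy/(cos θ' − cos θ) = -0.5000
v = R·ω = -0.5000·1.0000 = -0.5000

v = -0.5000, ω = 1.0000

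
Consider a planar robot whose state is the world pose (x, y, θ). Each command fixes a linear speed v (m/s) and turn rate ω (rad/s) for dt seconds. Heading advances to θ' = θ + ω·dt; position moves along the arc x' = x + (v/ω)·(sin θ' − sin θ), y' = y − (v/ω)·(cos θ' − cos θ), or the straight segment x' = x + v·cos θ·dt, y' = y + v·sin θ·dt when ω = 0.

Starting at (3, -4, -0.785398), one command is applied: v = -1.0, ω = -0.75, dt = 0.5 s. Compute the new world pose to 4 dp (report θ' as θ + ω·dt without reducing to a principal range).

θ' = -0.7854 + -0.75·0.5 = -1.1604
R = v/ω = -1.0/-0.75 = 1.3333
x' = 3 + 1.3333·(sin -1.1604 − sin -0.7854) = 2.7202
y' = -4 − 1.3333·(cos -1.1604 − cos -0.7854) = -3.5892

(2.7202, -3.5892, -1.1604)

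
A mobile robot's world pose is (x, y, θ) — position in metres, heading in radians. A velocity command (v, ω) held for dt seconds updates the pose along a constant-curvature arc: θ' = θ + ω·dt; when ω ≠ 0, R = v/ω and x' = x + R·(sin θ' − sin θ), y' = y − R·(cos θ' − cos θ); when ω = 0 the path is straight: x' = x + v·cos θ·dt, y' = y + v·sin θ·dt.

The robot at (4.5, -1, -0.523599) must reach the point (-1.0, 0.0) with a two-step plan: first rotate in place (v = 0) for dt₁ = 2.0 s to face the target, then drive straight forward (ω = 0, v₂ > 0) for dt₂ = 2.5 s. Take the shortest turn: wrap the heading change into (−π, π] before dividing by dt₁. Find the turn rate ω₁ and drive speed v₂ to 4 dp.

ω₁ = -1.3989, v₂ = 2.2361

heading to target = atan2(0−-1, -1−4.5) = 2.9617
Δθ = wrap(2.9617 − -0.5236) = -2.7978; ω₁ = Δθ/dt₁ = -1.3989
distance = √((-1−4.5)² + (0−-1)²) = 5.5902; v₂ = distance/dt₂ = 2.2361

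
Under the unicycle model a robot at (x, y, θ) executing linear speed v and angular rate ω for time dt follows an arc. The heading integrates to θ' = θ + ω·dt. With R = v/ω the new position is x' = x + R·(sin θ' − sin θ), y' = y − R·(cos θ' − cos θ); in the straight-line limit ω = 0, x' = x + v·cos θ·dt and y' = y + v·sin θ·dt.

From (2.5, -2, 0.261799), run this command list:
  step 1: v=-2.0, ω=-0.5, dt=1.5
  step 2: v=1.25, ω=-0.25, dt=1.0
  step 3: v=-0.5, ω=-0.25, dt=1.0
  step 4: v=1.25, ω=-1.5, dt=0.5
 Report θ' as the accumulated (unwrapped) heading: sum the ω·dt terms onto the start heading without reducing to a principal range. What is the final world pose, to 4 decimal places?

(0.4098, -2.6049, -1.7382)

step 1: θ'=-0.4882 (R=4.0000) → pose (-0.4114, -1.6690, -0.4882)
step 2: θ'=-0.7382 (R=-5.0000) → pose (0.6082, -2.3865, -0.7382)
step 3: θ'=-0.9882 (R=2.0000) → pose (0.2840, -2.0075, -0.9882)
step 4: θ'=-1.7382 (R=-0.8333) → pose (0.4098, -2.6049, -1.7382)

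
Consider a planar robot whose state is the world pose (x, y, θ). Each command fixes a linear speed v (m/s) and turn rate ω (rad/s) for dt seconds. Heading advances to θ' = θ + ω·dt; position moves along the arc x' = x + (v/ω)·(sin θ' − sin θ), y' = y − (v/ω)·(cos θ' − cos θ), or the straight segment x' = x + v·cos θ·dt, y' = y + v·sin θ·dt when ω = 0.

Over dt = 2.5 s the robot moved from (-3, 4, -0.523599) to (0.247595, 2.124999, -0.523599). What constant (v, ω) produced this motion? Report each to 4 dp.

v = 1.5000, ω = 0.0000

Δθ = -0.523599 − -0.523599 = 0.000000
ω = Δθ/dt = 0.000000/2.5 = 0.0000
ω = 0 → v = (Δx·cos θ + Δy·sin θ)/dt = 1.5000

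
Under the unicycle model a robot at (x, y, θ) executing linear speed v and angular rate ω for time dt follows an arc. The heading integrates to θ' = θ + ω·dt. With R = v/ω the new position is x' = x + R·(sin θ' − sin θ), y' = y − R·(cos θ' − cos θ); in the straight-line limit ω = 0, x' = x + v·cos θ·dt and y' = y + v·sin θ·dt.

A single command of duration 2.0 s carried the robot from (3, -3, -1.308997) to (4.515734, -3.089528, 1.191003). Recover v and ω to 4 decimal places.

Δθ = 1.191003 − -1.308997 = 2.500000
ω = Δθ/dt = 2.500000/2.0 = 1.2500
R = Δx/(sin θ' − sin θ) = 0.8000
v = R·ω = 0.8000·1.2500 = 1.0000

v = 1.0000, ω = 1.2500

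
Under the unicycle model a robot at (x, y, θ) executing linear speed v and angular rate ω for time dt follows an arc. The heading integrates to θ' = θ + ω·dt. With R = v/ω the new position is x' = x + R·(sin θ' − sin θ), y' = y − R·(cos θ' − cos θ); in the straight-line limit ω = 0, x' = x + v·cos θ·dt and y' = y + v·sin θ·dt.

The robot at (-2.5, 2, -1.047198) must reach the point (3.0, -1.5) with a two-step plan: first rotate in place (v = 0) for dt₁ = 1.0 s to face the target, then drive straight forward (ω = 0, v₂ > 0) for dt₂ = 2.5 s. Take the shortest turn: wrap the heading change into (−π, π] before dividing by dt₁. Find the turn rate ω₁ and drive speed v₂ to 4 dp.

ω₁ = 0.4805, v₂ = 2.6077

heading to target = atan2(-1.5−2, 3−-2.5) = -0.5667
Δθ = wrap(-0.5667 − -1.0472) = 0.4805; ω₁ = Δθ/dt₁ = 0.4805
distance = √((3−-2.5)² + (-1.5−2)²) = 6.5192; v₂ = distance/dt₂ = 2.6077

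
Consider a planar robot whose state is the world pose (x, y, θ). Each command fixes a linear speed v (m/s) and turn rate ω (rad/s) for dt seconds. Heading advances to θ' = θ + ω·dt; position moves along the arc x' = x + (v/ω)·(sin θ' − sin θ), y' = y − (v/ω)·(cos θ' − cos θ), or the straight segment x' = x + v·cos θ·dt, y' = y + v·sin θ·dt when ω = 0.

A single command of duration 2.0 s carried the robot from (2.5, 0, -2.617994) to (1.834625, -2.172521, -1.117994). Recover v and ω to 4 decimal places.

v = 1.2500, ω = 0.7500

Δθ = -1.117994 − -2.617994 = 1.500000
ω = Δθ/dt = 1.500000/2.0 = 0.7500
R = −Δy/(cos θ' − cos θ) = 1.6667
v = R·ω = 1.6667·0.7500 = 1.2500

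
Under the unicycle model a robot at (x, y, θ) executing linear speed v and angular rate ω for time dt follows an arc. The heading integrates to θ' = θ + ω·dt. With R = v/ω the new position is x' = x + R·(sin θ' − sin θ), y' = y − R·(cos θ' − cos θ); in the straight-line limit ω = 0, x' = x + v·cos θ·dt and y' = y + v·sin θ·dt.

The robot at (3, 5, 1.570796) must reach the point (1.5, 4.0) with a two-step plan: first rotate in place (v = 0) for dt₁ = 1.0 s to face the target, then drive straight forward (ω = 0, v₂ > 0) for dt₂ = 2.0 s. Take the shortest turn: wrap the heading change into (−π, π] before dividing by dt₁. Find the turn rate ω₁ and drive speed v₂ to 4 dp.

ω₁ = 2.1588, v₂ = 0.9014

heading to target = atan2(4−5, 1.5−3) = -2.5536
Δθ = wrap(-2.5536 − 1.5708) = 2.1588; ω₁ = Δθ/dt₁ = 2.1588
distance = √((1.5−3)² + (4−5)²) = 1.8028; v₂ = distance/dt₂ = 0.9014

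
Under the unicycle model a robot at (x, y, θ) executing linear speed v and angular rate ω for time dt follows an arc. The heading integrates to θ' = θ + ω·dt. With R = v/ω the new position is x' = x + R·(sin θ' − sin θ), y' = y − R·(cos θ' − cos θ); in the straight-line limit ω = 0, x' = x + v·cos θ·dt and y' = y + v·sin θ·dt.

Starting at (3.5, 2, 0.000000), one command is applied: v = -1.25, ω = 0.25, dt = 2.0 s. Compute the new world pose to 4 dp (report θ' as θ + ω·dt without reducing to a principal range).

θ' = 0.0000 + 0.25·2.0 = 0.5000
R = v/ω = -1.25/0.25 = -5.0000
x' = 3.5 + -5.0000·(sin 0.5000 − sin 0.0000) = 1.1029
y' = 2 − -5.0000·(cos 0.5000 − cos 0.0000) = 1.3879

(1.1029, 1.3879, 0.5000)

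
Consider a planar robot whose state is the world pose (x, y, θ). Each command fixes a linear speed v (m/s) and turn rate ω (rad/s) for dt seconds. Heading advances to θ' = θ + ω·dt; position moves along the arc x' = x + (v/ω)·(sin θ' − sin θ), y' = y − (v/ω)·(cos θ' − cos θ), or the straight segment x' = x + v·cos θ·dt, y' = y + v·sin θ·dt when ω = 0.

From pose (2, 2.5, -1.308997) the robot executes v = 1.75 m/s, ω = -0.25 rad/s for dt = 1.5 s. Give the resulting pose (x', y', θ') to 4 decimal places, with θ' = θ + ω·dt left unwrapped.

θ' = -1.3090 + -0.25·1.5 = -1.6840
R = v/ω = 1.75/-0.25 = -7.0000
x' = 2 + -7.0000·(sin -1.6840 − sin -1.3090) = 2.1937
y' = 2.5 − -7.0000·(cos -1.6840 − cos -1.3090) = -0.1024

(2.1937, -0.1024, -1.6840)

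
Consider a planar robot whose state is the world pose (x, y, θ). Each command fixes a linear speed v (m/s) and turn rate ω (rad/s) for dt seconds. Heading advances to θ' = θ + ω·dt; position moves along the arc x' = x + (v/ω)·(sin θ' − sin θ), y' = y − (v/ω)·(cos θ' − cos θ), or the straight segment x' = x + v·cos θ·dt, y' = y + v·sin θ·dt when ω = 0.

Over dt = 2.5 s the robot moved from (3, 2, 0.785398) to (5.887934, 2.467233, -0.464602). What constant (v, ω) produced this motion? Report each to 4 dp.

v = 1.2500, ω = -0.5000

Δθ = -0.464602 − 0.785398 = -1.250000
ω = Δθ/dt = -1.250000/2.5 = -0.5000
R = Δx/(sin θ' − sin θ) = -2.5000
v = R·ω = -2.5000·-0.5000 = 1.2500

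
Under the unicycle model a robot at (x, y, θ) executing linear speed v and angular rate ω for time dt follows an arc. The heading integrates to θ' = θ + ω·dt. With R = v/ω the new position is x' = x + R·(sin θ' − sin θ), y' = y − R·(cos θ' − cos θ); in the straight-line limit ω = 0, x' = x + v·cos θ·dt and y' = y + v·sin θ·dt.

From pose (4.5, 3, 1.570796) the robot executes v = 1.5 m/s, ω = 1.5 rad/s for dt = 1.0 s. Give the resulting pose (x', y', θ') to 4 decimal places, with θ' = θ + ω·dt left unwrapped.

θ' = 1.5708 + 1.5·1.0 = 3.0708
R = v/ω = 1.5/1.5 = 1.0000
x' = 4.5 + 1.0000·(sin 3.0708 − sin 1.5708) = 3.5707
y' = 3 − 1.0000·(cos 3.0708 − cos 1.5708) = 3.9975

(3.5707, 3.9975, 3.0708)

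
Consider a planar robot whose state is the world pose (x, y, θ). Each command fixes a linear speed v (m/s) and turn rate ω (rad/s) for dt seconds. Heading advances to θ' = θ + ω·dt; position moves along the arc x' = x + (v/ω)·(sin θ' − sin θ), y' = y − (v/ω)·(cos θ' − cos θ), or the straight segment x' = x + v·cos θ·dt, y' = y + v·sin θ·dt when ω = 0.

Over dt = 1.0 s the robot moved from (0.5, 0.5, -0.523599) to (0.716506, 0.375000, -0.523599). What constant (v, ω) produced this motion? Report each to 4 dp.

v = 0.2500, ω = 0.0000

Δθ = -0.523599 − -0.523599 = 0.000000
ω = Δθ/dt = 0.000000/1.0 = 0.0000
ω = 0 → v = (Δx·cos θ + Δy·sin θ)/dt = 0.2500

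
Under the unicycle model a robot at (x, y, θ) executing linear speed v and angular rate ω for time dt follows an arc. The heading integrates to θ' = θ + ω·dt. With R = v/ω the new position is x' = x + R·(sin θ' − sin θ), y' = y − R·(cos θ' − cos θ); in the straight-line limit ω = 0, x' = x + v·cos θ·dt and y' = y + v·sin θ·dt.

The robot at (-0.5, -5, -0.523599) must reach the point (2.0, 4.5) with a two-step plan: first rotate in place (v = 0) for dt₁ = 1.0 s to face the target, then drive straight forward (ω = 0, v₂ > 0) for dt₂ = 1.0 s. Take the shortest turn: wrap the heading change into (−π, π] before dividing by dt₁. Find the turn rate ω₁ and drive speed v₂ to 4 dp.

heading to target = atan2(4.5−-5, 2−-0.5) = 1.3135
Δθ = wrap(1.3135 − -0.5236) = 1.8371; ω₁ = Δθ/dt₁ = 1.8371
distance = √((2−-0.5)² + (4.5−-5)²) = 9.8234; v₂ = distance/dt₂ = 9.8234

ω₁ = 1.8371, v₂ = 9.8234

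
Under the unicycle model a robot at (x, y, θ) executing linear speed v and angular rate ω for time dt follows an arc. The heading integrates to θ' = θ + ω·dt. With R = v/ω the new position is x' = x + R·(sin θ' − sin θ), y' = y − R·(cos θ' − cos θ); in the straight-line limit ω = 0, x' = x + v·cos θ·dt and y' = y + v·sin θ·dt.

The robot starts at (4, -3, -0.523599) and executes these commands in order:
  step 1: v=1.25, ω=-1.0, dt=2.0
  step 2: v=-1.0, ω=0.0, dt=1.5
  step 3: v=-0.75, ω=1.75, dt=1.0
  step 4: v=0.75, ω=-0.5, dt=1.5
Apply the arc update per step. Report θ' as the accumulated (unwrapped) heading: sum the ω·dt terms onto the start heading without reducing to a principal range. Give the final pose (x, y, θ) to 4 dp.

step 1: θ'=-2.5236 (R=-1.2500) → pose (4.0993, -5.1013, -2.5236)
step 2: θ'=-2.5236 (straight) → pose (5.3218, -4.2322, -2.5236)
step 3: θ'=-0.7736 (R=-0.4286) → pose (5.3729, -3.5763, -0.7736)
step 4: θ'=-1.5236 (R=-1.5000) → pose (5.8232, -4.5787, -1.5236)

(5.8232, -4.5787, -1.5236)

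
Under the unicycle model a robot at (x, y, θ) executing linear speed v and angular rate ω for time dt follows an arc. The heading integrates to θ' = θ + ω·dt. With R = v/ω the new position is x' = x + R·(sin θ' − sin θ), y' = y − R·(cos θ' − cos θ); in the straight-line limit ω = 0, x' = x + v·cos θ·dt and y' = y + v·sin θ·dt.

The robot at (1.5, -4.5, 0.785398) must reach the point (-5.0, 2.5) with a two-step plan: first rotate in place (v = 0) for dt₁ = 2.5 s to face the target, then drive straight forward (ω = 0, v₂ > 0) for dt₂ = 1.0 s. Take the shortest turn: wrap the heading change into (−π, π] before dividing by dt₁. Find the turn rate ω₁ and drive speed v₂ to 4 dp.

heading to target = atan2(2.5−-4.5, -5−1.5) = 2.3192
Δθ = wrap(2.3192 − 0.7854) = 1.5338; ω₁ = Δθ/dt₁ = 0.6135
distance = √((-5−1.5)² + (2.5−-4.5)²) = 9.5525; v₂ = distance/dt₂ = 9.5525

ω₁ = 0.6135, v₂ = 9.5525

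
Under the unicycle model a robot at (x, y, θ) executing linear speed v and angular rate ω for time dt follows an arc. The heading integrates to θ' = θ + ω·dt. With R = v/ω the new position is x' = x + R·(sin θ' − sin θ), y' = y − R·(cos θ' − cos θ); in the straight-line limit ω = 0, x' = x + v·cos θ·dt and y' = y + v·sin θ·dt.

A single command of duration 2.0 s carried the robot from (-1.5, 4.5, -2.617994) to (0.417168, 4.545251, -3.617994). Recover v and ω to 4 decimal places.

Δθ = -3.617994 − -2.617994 = -1.000000
ω = Δθ/dt = -1.000000/2.0 = -0.5000
R = Δx/(sin θ' − sin θ) = 2.0000
v = R·ω = 2.0000·-0.5000 = -1.0000

v = -1.0000, ω = -0.5000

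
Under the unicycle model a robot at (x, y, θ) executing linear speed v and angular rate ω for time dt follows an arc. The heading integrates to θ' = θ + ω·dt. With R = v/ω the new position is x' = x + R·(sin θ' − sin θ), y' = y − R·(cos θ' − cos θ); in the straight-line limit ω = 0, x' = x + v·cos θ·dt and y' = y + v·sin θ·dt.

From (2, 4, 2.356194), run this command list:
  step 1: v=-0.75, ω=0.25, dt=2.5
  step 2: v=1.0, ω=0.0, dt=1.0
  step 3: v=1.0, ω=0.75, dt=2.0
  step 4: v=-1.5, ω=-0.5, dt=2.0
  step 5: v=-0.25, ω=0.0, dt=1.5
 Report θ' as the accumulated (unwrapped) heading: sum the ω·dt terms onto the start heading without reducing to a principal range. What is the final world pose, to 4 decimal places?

(3.4186, 4.5750, 3.4812)

step 1: θ'=2.9812 (R=-3.0000) → pose (3.6422, 3.1598, 2.9812)
step 2: θ'=2.9812 (straight) → pose (2.6550, 3.3195, 2.9812)
step 3: θ'=4.4812 (R=1.3333) → pose (1.1442, 2.3088, 4.4812)
step 4: θ'=3.4812 (R=3.0000) → pose (3.0651, 4.4501, 3.4812)
step 5: θ'=3.4812 (straight) → pose (3.4186, 4.5750, 3.4812)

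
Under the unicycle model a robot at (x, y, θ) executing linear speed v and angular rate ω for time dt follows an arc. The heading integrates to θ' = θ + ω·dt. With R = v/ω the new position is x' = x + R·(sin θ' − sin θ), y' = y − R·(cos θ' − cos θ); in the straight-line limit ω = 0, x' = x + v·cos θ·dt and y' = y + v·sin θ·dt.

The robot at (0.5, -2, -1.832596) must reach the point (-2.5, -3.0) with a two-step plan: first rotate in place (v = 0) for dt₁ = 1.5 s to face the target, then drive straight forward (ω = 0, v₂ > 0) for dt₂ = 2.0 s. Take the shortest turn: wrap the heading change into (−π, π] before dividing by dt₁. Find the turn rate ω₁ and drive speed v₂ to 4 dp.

ω₁ = -0.6582, v₂ = 1.5811

heading to target = atan2(-3−-2, -2.5−0.5) = -2.8198
Δθ = wrap(-2.8198 − -1.8326) = -0.9872; ω₁ = Δθ/dt₁ = -0.6582
distance = √((-2.5−0.5)² + (-3−-2)²) = 3.1623; v₂ = distance/dt₂ = 1.5811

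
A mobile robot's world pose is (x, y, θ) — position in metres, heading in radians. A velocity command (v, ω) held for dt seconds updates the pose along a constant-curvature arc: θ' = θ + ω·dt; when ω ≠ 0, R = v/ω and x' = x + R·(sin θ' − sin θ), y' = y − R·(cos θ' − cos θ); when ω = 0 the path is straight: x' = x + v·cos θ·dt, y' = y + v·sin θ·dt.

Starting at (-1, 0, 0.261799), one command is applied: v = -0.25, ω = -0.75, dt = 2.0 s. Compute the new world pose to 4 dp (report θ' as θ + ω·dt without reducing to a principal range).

θ' = 0.2618 + -0.75·2.0 = -1.2382
R = v/ω = -0.25/-0.75 = 0.3333
x' = -1 + 0.3333·(sin -1.2382 − sin 0.2618) = -1.4013
y' = 0 − 0.3333·(cos -1.2382 − cos 0.2618) = 0.2131

(-1.4013, 0.2131, -1.2382)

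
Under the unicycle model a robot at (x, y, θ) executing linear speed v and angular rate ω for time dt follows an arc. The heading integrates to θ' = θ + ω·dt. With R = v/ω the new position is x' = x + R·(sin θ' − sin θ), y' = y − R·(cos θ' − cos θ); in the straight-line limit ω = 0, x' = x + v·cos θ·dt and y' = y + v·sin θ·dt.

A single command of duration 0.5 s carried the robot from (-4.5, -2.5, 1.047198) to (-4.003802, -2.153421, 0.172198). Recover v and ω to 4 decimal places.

Δθ = 0.172198 − 1.047198 = -0.875000
ω = Δθ/dt = -0.875000/0.5 = -1.7500
R = Δx/(sin θ' − sin θ) = -0.7143
v = R·ω = -0.7143·-1.7500 = 1.2500

v = 1.2500, ω = -1.7500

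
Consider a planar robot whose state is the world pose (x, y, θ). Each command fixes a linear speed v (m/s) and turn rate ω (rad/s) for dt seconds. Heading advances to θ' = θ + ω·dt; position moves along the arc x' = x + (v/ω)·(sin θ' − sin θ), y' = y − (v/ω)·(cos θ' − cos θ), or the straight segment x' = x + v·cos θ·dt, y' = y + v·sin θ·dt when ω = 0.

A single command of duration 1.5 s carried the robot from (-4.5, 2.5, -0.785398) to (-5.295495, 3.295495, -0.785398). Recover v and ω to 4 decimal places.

v = -0.7500, ω = 0.0000

Δθ = -0.785398 − -0.785398 = 0.000000
ω = Δθ/dt = 0.000000/1.5 = 0.0000
ω = 0 → v = (Δx·cos θ + Δy·sin θ)/dt = -0.7500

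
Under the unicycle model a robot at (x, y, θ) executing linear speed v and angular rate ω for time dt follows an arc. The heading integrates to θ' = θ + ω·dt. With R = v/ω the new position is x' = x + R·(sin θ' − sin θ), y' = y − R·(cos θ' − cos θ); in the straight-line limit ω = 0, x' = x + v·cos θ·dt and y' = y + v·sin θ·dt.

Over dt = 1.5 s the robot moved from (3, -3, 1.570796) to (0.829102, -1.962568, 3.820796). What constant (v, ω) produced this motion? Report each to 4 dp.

v = 2.0000, ω = 1.5000

Δθ = 3.820796 − 1.570796 = 2.250000
ω = Δθ/dt = 2.250000/1.5 = 1.5000
R = Δx/(sin θ' − sin θ) = 1.3333
v = R·ω = 1.3333·1.5000 = 2.0000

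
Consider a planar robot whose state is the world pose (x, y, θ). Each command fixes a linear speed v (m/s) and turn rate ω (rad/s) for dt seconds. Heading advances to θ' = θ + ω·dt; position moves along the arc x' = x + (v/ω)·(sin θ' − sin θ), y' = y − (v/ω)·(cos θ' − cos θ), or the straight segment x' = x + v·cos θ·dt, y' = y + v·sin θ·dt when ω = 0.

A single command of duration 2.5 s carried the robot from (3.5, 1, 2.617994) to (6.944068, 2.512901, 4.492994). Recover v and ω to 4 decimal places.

Δθ = 4.492994 − 2.617994 = 1.875000
ω = Δθ/dt = 1.875000/2.5 = 0.7500
R = Δx/(sin θ' − sin θ) = -2.3333
v = R·ω = -2.3333·0.7500 = -1.7500

v = -1.7500, ω = 0.7500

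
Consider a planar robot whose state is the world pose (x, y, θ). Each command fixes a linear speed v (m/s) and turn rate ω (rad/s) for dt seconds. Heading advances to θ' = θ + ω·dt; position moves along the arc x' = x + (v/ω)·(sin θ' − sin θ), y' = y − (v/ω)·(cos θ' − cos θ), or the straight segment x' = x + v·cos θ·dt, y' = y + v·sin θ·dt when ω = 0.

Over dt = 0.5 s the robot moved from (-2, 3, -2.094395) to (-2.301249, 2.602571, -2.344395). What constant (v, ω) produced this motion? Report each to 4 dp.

v = 1.0000, ω = -0.5000

Δθ = -2.344395 − -2.094395 = -0.250000
ω = Δθ/dt = -0.250000/0.5 = -0.5000
R = −Δy/(cos θ' − cos θ) = -2.0000
v = R·ω = -2.0000·-0.5000 = 1.0000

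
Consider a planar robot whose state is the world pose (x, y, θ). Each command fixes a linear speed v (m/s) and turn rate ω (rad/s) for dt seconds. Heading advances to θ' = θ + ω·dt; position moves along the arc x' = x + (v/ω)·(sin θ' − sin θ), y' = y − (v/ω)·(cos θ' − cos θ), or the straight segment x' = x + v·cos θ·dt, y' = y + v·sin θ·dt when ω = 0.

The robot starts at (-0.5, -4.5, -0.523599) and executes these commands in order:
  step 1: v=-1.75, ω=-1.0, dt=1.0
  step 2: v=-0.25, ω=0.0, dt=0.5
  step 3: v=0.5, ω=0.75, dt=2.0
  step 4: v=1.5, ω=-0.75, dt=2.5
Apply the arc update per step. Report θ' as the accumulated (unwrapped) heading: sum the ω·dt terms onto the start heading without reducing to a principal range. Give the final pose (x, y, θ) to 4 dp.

step 1: θ'=-1.5236 (R=1.7500) → pose (-1.3731, -3.0670, -1.5236)
step 2: θ'=-1.5236 (straight) → pose (-1.3789, -2.9422, -1.5236)
step 3: θ'=-0.0236 (R=0.6667) → pose (-0.7288, -3.5772, -0.0236)
step 4: θ'=-1.8986 (R=-2.0000) → pose (1.1176, -6.2206, -1.8986)

(1.1176, -6.2206, -1.8986)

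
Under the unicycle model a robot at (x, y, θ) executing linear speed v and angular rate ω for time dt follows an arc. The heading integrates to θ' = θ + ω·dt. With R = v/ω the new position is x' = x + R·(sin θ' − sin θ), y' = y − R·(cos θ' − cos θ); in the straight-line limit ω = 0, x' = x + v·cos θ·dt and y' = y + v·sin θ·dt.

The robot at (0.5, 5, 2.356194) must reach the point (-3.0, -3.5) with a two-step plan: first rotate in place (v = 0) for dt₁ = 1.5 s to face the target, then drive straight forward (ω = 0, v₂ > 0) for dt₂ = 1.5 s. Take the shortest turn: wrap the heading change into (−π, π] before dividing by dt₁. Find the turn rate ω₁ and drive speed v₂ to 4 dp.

ω₁ = 1.3104, v₂ = 6.1283

heading to target = atan2(-3.5−5, -3−0.5) = -1.9614
Δθ = wrap(-1.9614 − 2.3562) = 1.9656; ω₁ = Δθ/dt₁ = 1.3104
distance = √((-3−0.5)² + (-3.5−5)²) = 9.1924; v₂ = distance/dt₂ = 6.1283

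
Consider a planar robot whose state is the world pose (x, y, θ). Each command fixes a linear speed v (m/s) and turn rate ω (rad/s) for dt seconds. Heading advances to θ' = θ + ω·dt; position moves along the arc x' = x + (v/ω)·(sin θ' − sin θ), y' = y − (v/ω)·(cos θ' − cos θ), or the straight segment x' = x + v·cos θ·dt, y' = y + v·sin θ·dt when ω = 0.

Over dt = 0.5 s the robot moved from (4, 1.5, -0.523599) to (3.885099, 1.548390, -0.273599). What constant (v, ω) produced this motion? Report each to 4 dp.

Δθ = -0.273599 − -0.523599 = 0.250000
ω = Δθ/dt = 0.250000/0.5 = 0.5000
R = Δx/(sin θ' − sin θ) = -0.5000
v = R·ω = -0.5000·0.5000 = -0.2500

v = -0.2500, ω = 0.5000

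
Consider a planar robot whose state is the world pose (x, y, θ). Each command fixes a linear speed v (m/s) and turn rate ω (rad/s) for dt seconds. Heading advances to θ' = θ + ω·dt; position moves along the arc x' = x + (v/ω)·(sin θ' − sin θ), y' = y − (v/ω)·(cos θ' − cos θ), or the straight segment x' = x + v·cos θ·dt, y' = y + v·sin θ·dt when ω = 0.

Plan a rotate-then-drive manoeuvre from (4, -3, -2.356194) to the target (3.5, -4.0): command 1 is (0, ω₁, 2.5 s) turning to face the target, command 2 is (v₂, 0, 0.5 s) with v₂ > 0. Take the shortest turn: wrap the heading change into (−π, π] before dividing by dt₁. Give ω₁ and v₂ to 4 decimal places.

heading to target = atan2(-4−-3, 3.5−4) = -2.0344
Δθ = wrap(-2.0344 − -2.3562) = 0.3218; ω₁ = Δθ/dt₁ = 0.1287
distance = √((3.5−4)² + (-4−-3)²) = 1.1180; v₂ = distance/dt₂ = 2.2361

ω₁ = 0.1287, v₂ = 2.2361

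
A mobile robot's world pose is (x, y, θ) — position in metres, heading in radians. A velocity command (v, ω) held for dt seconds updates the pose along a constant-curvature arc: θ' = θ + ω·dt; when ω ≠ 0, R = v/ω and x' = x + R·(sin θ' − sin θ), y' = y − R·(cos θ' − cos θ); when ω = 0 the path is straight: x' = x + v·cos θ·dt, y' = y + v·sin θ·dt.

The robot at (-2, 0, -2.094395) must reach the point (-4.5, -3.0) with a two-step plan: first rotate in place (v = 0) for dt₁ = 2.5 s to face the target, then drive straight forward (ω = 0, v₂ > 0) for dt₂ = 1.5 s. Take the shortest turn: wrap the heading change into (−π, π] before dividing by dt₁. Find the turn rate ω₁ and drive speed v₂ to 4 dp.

ω₁ = -0.0685, v₂ = 2.6034

heading to target = atan2(-3−0, -4.5−-2) = -2.2655
Δθ = wrap(-2.2655 − -2.0944) = -0.1711; ω₁ = Δθ/dt₁ = -0.0685
distance = √((-4.5−-2)² + (-3−0)²) = 3.9051; v₂ = distance/dt₂ = 2.6034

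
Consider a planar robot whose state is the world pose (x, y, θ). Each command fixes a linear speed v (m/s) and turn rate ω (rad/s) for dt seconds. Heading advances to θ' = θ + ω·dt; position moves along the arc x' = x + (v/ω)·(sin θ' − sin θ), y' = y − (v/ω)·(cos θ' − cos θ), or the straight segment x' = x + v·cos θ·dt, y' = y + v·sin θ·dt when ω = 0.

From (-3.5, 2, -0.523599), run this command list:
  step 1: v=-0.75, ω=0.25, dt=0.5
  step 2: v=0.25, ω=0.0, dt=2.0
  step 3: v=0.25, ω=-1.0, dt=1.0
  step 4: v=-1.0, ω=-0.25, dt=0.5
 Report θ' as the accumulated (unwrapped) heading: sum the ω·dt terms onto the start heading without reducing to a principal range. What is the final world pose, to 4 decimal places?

(-3.2802, 2.2818, -1.5236)

step 1: θ'=-0.3986 (R=-3.0000) → pose (-3.8356, 2.1667, -0.3986)
step 2: θ'=-0.3986 (straight) → pose (-3.3748, 1.9727, -0.3986)
step 3: θ'=-1.3986 (R=-0.2500) → pose (-3.2255, 1.7851, -1.3986)
step 4: θ'=-1.5236 (R=4.0000) → pose (-3.2802, 2.2818, -1.5236)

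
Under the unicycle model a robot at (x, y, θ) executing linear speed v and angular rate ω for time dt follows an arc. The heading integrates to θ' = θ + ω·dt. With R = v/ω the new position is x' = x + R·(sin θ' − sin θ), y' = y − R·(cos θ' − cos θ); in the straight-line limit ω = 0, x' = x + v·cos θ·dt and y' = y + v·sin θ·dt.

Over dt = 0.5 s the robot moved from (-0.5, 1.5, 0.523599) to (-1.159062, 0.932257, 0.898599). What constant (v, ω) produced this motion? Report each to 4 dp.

Δθ = 0.898599 − 0.523599 = 0.375000
ω = Δθ/dt = 0.375000/0.5 = 0.7500
R = Δx/(sin θ' − sin θ) = -2.3333
v = R·ω = -2.3333·0.7500 = -1.7500

v = -1.7500, ω = 0.7500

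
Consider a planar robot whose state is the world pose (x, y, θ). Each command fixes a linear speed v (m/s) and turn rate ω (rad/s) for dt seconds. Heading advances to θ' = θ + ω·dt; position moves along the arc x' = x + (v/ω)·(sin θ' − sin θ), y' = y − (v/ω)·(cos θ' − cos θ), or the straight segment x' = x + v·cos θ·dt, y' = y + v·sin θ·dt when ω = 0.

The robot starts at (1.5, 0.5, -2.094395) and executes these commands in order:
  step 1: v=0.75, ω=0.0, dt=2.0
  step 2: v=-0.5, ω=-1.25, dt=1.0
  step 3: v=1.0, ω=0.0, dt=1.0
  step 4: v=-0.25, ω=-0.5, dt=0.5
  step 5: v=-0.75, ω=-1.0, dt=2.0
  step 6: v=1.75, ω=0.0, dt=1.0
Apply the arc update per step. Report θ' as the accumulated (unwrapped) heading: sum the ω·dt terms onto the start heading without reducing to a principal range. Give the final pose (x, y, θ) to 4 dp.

step 1: θ'=-2.0944 (straight) → pose (0.7500, -0.7990, -2.0944)
step 2: θ'=-3.3444 (R=0.4000) → pose (1.1770, -0.6072, -3.3444)
step 3: θ'=-3.3444 (straight) → pose (0.1975, -0.4058, -3.3444)
step 4: θ'=-3.5944 (R=0.5000) → pose (0.3155, -0.4460, -3.5944)
step 5: θ'=-5.5944 (R=0.7500) → pose (0.4641, -1.6994, -5.5944)
step 6: θ'=-5.5944 (straight) → pose (1.8151, -0.5871, -5.5944)

(1.8151, -0.5871, -5.5944)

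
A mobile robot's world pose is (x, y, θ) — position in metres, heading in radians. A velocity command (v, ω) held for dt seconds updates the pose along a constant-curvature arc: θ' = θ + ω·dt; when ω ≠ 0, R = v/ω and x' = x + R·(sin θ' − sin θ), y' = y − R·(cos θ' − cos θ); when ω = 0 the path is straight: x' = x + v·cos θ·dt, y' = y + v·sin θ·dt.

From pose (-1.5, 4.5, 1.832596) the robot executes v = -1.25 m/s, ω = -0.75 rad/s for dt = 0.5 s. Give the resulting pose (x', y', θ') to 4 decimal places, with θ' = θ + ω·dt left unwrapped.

(-1.4539, 3.8804, 1.4576)

θ' = 1.8326 + -0.75·0.5 = 1.4576
R = v/ω = -1.25/-0.75 = 1.6667
x' = -1.5 + 1.6667·(sin 1.4576 − sin 1.8326) = -1.4539
y' = 4.5 − 1.6667·(cos 1.4576 − cos 1.8326) = 3.8804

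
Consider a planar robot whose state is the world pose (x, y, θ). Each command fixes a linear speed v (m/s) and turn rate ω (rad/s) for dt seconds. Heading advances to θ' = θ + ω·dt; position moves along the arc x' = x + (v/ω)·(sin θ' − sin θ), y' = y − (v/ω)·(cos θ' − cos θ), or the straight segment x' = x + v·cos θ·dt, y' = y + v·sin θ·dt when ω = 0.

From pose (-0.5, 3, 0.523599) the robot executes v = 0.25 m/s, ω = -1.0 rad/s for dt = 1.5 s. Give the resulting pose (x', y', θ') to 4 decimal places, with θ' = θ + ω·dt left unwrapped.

(-0.1679, 2.9235, -0.9764)

θ' = 0.5236 + -1.0·1.5 = -0.9764
R = v/ω = 0.25/-1.0 = -0.2500
x' = -0.5 + -0.2500·(sin -0.9764 − sin 0.5236) = -0.1679
y' = 3 − -0.2500·(cos -0.9764 − cos 0.5236) = 2.9235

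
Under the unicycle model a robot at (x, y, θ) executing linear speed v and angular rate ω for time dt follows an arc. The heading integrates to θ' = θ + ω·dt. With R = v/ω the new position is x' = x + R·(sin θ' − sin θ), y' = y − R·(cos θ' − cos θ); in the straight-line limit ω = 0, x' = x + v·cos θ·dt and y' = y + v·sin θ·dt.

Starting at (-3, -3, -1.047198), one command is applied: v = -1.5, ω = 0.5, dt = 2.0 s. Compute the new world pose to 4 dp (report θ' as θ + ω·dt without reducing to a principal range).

θ' = -1.0472 + 0.5·2.0 = -0.0472
R = v/ω = -1.5/0.5 = -3.0000
x' = -3 + -3.0000·(sin -0.0472 − sin -1.0472) = -5.4565
y' = -3 − -3.0000·(cos -0.0472 − cos -1.0472) = -1.5033

(-5.4565, -1.5033, -0.0472)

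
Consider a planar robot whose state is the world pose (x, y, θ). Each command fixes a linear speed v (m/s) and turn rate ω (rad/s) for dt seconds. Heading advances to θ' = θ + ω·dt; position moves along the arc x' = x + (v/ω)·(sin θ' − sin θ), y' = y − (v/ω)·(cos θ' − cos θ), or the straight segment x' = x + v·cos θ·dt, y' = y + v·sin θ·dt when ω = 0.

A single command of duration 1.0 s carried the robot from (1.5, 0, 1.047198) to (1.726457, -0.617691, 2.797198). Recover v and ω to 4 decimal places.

v = -0.7500, ω = 1.7500

Δθ = 2.797198 − 1.047198 = 1.750000
ω = Δθ/dt = 1.750000/1.0 = 1.7500
R = −Δy/(cos θ' − cos θ) = -0.4286
v = R·ω = -0.4286·1.7500 = -0.7500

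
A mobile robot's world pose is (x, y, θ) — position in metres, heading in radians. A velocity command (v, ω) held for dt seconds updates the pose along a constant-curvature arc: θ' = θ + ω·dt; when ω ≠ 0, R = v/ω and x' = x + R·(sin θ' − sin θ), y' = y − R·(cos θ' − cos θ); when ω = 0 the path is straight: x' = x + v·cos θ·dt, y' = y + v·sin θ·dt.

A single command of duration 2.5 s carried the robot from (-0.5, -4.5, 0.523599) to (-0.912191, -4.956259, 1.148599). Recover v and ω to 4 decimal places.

v = -0.2500, ω = 0.2500

Δθ = 1.148599 − 0.523599 = 0.625000
ω = Δθ/dt = 0.625000/2.5 = 0.2500
R = −Δy/(cos θ' − cos θ) = -1.0000
v = R·ω = -1.0000·0.2500 = -0.2500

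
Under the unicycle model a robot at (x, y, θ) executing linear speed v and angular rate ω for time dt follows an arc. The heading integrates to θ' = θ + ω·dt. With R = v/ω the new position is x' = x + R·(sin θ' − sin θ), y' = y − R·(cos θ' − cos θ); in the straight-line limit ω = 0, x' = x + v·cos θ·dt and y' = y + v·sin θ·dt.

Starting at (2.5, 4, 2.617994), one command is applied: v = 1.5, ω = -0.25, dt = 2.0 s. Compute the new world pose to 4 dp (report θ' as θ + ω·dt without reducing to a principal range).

(0.3761, 6.0744, 2.1180)

θ' = 2.6180 + -0.25·2.0 = 2.1180
R = v/ω = 1.5/-0.25 = -6.0000
x' = 2.5 + -6.0000·(sin 2.1180 − sin 2.6180) = 0.3761
y' = 4 − -6.0000·(cos 2.1180 − cos 2.6180) = 6.0744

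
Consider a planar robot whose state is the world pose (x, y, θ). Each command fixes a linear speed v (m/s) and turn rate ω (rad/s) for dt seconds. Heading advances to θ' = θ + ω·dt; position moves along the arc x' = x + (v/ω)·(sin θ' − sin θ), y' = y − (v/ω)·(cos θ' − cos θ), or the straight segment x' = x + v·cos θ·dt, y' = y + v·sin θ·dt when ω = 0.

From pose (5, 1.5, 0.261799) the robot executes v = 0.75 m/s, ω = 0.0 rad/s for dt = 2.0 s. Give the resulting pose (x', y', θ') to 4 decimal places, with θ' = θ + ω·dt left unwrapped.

(6.4489, 1.8882, 0.2618)

θ' = 0.2618 + 0.0·2.0 = 0.2618
ω = 0 → straight: x' = 5 + 0.75·cos(0.2618)·2.0 = 6.4489
y' = 1.5 + 0.75·sin(0.2618)·2.0 = 1.8882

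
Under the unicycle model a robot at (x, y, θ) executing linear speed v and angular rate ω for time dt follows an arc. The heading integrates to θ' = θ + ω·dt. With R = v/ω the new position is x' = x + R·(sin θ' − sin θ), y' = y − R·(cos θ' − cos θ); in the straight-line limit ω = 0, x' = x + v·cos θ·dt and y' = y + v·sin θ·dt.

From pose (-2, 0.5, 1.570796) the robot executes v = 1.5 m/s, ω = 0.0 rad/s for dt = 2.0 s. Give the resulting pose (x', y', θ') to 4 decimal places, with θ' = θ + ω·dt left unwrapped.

θ' = 1.5708 + 0.0·2.0 = 1.5708
ω = 0 → straight: x' = -2 + 1.5·cos(1.5708)·2.0 = -2.0000
y' = 0.5 + 1.5·sin(1.5708)·2.0 = 3.5000

(-2.0000, 3.5000, 1.5708)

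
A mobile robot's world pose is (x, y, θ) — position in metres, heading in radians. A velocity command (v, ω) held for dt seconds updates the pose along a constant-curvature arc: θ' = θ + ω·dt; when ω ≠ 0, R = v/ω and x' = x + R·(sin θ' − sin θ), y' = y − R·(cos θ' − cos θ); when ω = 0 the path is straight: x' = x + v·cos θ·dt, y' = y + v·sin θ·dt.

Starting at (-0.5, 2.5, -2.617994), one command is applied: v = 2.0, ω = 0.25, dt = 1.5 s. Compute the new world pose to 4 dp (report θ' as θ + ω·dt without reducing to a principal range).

θ' = -2.6180 + 0.25·1.5 = -2.2430
R = v/ω = 2.0/0.25 = 8.0000
x' = -0.5 + 8.0000·(sin -2.2430 − sin -2.6180) = -2.7596
y' = 2.5 − 8.0000·(cos -2.2430 − cos -2.6180) = 0.5535

(-2.7596, 0.5535, -2.2430)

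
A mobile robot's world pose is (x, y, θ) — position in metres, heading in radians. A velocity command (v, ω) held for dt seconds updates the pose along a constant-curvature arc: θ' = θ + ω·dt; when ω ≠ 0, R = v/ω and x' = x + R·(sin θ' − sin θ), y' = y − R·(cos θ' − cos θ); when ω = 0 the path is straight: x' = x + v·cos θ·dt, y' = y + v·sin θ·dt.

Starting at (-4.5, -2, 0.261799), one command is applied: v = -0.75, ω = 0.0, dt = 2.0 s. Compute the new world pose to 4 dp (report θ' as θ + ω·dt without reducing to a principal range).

(-5.9489, -2.3882, 0.2618)

θ' = 0.2618 + 0.0·2.0 = 0.2618
ω = 0 → straight: x' = -4.5 + -0.75·cos(0.2618)·2.0 = -5.9489
y' = -2 + -0.75·sin(0.2618)·2.0 = -2.3882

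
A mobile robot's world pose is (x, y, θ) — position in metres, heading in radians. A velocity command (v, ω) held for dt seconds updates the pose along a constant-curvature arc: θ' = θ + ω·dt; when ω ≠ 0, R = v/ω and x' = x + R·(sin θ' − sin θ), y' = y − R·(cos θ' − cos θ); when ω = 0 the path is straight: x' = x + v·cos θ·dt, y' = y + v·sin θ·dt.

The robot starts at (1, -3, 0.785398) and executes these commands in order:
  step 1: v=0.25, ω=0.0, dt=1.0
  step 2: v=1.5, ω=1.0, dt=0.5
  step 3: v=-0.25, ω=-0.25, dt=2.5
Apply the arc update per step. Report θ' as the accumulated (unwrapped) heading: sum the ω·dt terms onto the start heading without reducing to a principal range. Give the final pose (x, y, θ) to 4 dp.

step 1: θ'=0.7854 (straight) → pose (1.1768, -2.8232, 0.7854)
step 2: θ'=1.2854 (R=1.5000) → pose (1.5554, -2.1849, 1.2854)
step 3: θ'=0.6604 (R=1.0000) → pose (1.2093, -2.6931, 0.6604)

(1.2093, -2.6931, 0.6604)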